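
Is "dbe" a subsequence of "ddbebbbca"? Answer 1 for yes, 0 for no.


Check if "dbe" is a subsequence of "ddbebbbca"
Greedy scan:
  Position 0 ('d'): matches sub[0] = 'd'
  Position 1 ('d'): no match needed
  Position 2 ('b'): matches sub[1] = 'b'
  Position 3 ('e'): matches sub[2] = 'e'
  Position 4 ('b'): no match needed
  Position 5 ('b'): no match needed
  Position 6 ('b'): no match needed
  Position 7 ('c'): no match needed
  Position 8 ('a'): no match needed
All 3 characters matched => is a subsequence

1


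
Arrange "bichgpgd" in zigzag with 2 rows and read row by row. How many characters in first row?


Zigzag "bichgpgd" into 2 rows:
Placing characters:
  'b' => row 0
  'i' => row 1
  'c' => row 0
  'h' => row 1
  'g' => row 0
  'p' => row 1
  'g' => row 0
  'd' => row 1
Rows:
  Row 0: "bcgg"
  Row 1: "ihpd"
First row length: 4

4


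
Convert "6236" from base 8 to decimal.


Input: "6236" in base 8
Positional expansion:
  Digit '6' (value 6) x 8^3 = 3072
  Digit '2' (value 2) x 8^2 = 128
  Digit '3' (value 3) x 8^1 = 24
  Digit '6' (value 6) x 8^0 = 6
Sum = 3230

3230


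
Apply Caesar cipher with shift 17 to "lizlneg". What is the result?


Caesar cipher: shift "lizlneg" by 17
  'l' (pos 11) + 17 = pos 2 = 'c'
  'i' (pos 8) + 17 = pos 25 = 'z'
  'z' (pos 25) + 17 = pos 16 = 'q'
  'l' (pos 11) + 17 = pos 2 = 'c'
  'n' (pos 13) + 17 = pos 4 = 'e'
  'e' (pos 4) + 17 = pos 21 = 'v'
  'g' (pos 6) + 17 = pos 23 = 'x'
Result: czqcevx

czqcevx


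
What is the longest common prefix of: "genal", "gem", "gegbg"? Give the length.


Words: genal, gem, gegbg
  Position 0: all 'g' => match
  Position 1: all 'e' => match
  Position 2: ('n', 'm', 'g') => mismatch, stop
LCP = "ge" (length 2)

2


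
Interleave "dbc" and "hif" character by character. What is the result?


Interleaving "dbc" and "hif":
  Position 0: 'd' from first, 'h' from second => "dh"
  Position 1: 'b' from first, 'i' from second => "bi"
  Position 2: 'c' from first, 'f' from second => "cf"
Result: dhbicf

dhbicf


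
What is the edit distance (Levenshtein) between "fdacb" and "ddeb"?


Computing edit distance: "fdacb" -> "ddeb"
DP table:
           d    d    e    b
      0    1    2    3    4
  f   1    1    2    3    4
  d   2    1    1    2    3
  a   3    2    2    2    3
  c   4    3    3    3    3
  b   5    4    4    4    3
Edit distance = dp[5][4] = 3

3


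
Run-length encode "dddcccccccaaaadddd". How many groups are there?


Input: dddcccccccaaaadddd
Scanning for consecutive runs:
  Group 1: 'd' x 3 (positions 0-2)
  Group 2: 'c' x 7 (positions 3-9)
  Group 3: 'a' x 4 (positions 10-13)
  Group 4: 'd' x 4 (positions 14-17)
Total groups: 4

4


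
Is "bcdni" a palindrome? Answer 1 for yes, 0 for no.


Input: bcdni
Reversed: indcb
  Compare pos 0 ('b') with pos 4 ('i'): MISMATCH
  Compare pos 1 ('c') with pos 3 ('n'): MISMATCH
Result: not a palindrome

0


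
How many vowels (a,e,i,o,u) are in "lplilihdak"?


Input: lplilihdak
Checking each character:
  'l' at position 0: consonant
  'p' at position 1: consonant
  'l' at position 2: consonant
  'i' at position 3: vowel (running total: 1)
  'l' at position 4: consonant
  'i' at position 5: vowel (running total: 2)
  'h' at position 6: consonant
  'd' at position 7: consonant
  'a' at position 8: vowel (running total: 3)
  'k' at position 9: consonant
Total vowels: 3

3


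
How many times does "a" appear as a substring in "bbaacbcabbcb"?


Searching for "a" in "bbaacbcabbcb"
Scanning each position:
  Position 0: "b" => no
  Position 1: "b" => no
  Position 2: "a" => MATCH
  Position 3: "a" => MATCH
  Position 4: "c" => no
  Position 5: "b" => no
  Position 6: "c" => no
  Position 7: "a" => MATCH
  Position 8: "b" => no
  Position 9: "b" => no
  Position 10: "c" => no
  Position 11: "b" => no
Total occurrences: 3

3


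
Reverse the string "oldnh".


Input: oldnh
Reading characters right to left:
  Position 4: 'h'
  Position 3: 'n'
  Position 2: 'd'
  Position 1: 'l'
  Position 0: 'o'
Reversed: hndlo

hndlo


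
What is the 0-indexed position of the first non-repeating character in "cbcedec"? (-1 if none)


Input: cbcedec
Character frequencies:
  'b': 1
  'c': 3
  'd': 1
  'e': 2
Scanning left to right for freq == 1:
  Position 0 ('c'): freq=3, skip
  Position 1 ('b'): unique! => answer = 1

1


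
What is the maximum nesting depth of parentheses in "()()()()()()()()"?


Input: "()()()()()()()()"
Tracking depth:
  Position 0 '(': depth becomes 1
  Position 1 ')': depth becomes 0
  Position 2 '(': depth becomes 1
  Position 3 ')': depth becomes 0
  Position 4 '(': depth becomes 1
  Position 5 ')': depth becomes 0
  Position 6 '(': depth becomes 1
  Position 7 ')': depth becomes 0
  Position 8 '(': depth becomes 1
  Position 9 ')': depth becomes 0
  Position 10 '(': depth becomes 1
  Position 11 ')': depth becomes 0
  Position 12 '(': depth becomes 1
  Position 13 ')': depth becomes 0
  Position 14 '(': depth becomes 1
  Position 15 ')': depth becomes 0
Maximum depth reached: 1

1


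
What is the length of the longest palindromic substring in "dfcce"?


Input: "dfcce"
Checking substrings for palindromes:
  [2:4] "cc" (len 2) => palindrome
Longest palindromic substring: "cc" with length 2

2


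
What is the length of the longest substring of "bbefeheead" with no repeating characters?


Input: "bbefeheead"
Sliding window (track last position of each char):
  Position 0 ('b'): window [0,0] length 1 -- new best
  Position 1 ('b'): repeat (last at 0), move window start to 1
  Position 1 ('b'): window [1,1] length 1
  Position 2 ('e'): window [1,2] length 2 -- new best
  Position 3 ('f'): window [1,3] length 3 -- new best
  Position 4 ('e'): repeat (last at 2), move window start to 3
  Position 4 ('e'): window [3,4] length 2
  Position 5 ('h'): window [3,5] length 3
  Position 6 ('e'): repeat (last at 4), move window start to 5
  Position 6 ('e'): window [5,6] length 2
  Position 7 ('e'): repeat (last at 6), move window start to 7
  Position 7 ('e'): window [7,7] length 1
  Position 8 ('a'): window [7,8] length 2
  Position 9 ('d'): window [7,9] length 3
Longest substring with no repeats: "bef" with length 3

3


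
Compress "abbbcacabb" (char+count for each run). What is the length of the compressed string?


Input: abbbcacabb
Runs:
  'a' x 1 => "a1"
  'b' x 3 => "b3"
  'c' x 1 => "c1"
  'a' x 1 => "a1"
  'c' x 1 => "c1"
  'a' x 1 => "a1"
  'b' x 2 => "b2"
Compressed: "a1b3c1a1c1a1b2"
Compressed length: 14

14


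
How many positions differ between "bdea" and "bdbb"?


Comparing "bdea" and "bdbb" position by position:
  Position 0: 'b' vs 'b' => same
  Position 1: 'd' vs 'd' => same
  Position 2: 'e' vs 'b' => DIFFER
  Position 3: 'a' vs 'b' => DIFFER
Positions that differ: 2

2


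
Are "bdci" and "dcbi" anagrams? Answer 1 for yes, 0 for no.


Strings: "bdci", "dcbi"
Sorted first:  bcdi
Sorted second: bcdi
Sorted forms match => anagrams

1


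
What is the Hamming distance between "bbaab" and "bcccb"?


Comparing "bbaab" and "bcccb" position by position:
  Position 0: 'b' vs 'b' => same
  Position 1: 'b' vs 'c' => differ
  Position 2: 'a' vs 'c' => differ
  Position 3: 'a' vs 'c' => differ
  Position 4: 'b' vs 'b' => same
Total differences (Hamming distance): 3

3


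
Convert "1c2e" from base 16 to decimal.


Input: "1c2e" in base 16
Positional expansion:
  Digit '1' (value 1) x 16^3 = 4096
  Digit 'c' (value 12) x 16^2 = 3072
  Digit '2' (value 2) x 16^1 = 32
  Digit 'e' (value 14) x 16^0 = 14
Sum = 7214

7214


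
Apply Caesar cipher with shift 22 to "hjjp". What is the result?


Caesar cipher: shift "hjjp" by 22
  'h' (pos 7) + 22 = pos 3 = 'd'
  'j' (pos 9) + 22 = pos 5 = 'f'
  'j' (pos 9) + 22 = pos 5 = 'f'
  'p' (pos 15) + 22 = pos 11 = 'l'
Result: dffl

dffl


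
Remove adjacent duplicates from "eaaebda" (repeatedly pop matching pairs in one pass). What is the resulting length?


Input: eaaebda
Stack-based adjacent duplicate removal:
  Read 'e': push. Stack: e
  Read 'a': push. Stack: ea
  Read 'a': matches stack top 'a' => pop. Stack: e
  Read 'e': matches stack top 'e' => pop. Stack: (empty)
  Read 'b': push. Stack: b
  Read 'd': push. Stack: bd
  Read 'a': push. Stack: bda
Final stack: "bda" (length 3)

3


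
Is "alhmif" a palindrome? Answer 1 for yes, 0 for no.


Input: alhmif
Reversed: fimhla
  Compare pos 0 ('a') with pos 5 ('f'): MISMATCH
  Compare pos 1 ('l') with pos 4 ('i'): MISMATCH
  Compare pos 2 ('h') with pos 3 ('m'): MISMATCH
Result: not a palindrome

0


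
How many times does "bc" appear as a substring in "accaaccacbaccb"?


Searching for "bc" in "accaaccacbaccb"
Scanning each position:
  Position 0: "ac" => no
  Position 1: "cc" => no
  Position 2: "ca" => no
  Position 3: "aa" => no
  Position 4: "ac" => no
  Position 5: "cc" => no
  Position 6: "ca" => no
  Position 7: "ac" => no
  Position 8: "cb" => no
  Position 9: "ba" => no
  Position 10: "ac" => no
  Position 11: "cc" => no
  Position 12: "cb" => no
Total occurrences: 0

0


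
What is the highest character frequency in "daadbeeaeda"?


Input: daadbeeaeda
Character counts:
  'a': 4
  'b': 1
  'd': 3
  'e': 3
Maximum frequency: 4

4


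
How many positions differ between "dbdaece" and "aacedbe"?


Comparing "dbdaece" and "aacedbe" position by position:
  Position 0: 'd' vs 'a' => DIFFER
  Position 1: 'b' vs 'a' => DIFFER
  Position 2: 'd' vs 'c' => DIFFER
  Position 3: 'a' vs 'e' => DIFFER
  Position 4: 'e' vs 'd' => DIFFER
  Position 5: 'c' vs 'b' => DIFFER
  Position 6: 'e' vs 'e' => same
Positions that differ: 6

6


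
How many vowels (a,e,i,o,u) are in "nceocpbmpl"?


Input: nceocpbmpl
Checking each character:
  'n' at position 0: consonant
  'c' at position 1: consonant
  'e' at position 2: vowel (running total: 1)
  'o' at position 3: vowel (running total: 2)
  'c' at position 4: consonant
  'p' at position 5: consonant
  'b' at position 6: consonant
  'm' at position 7: consonant
  'p' at position 8: consonant
  'l' at position 9: consonant
Total vowels: 2

2


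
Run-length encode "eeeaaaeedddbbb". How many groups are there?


Input: eeeaaaeedddbbb
Scanning for consecutive runs:
  Group 1: 'e' x 3 (positions 0-2)
  Group 2: 'a' x 3 (positions 3-5)
  Group 3: 'e' x 2 (positions 6-7)
  Group 4: 'd' x 3 (positions 8-10)
  Group 5: 'b' x 3 (positions 11-13)
Total groups: 5

5


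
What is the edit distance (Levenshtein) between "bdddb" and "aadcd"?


Computing edit distance: "bdddb" -> "aadcd"
DP table:
           a    a    d    c    d
      0    1    2    3    4    5
  b   1    1    2    3    4    5
  d   2    2    2    2    3    4
  d   3    3    3    2    3    3
  d   4    4    4    3    3    3
  b   5    5    5    4    4    4
Edit distance = dp[5][5] = 4

4


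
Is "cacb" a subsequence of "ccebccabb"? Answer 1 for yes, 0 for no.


Check if "cacb" is a subsequence of "ccebccabb"
Greedy scan:
  Position 0 ('c'): matches sub[0] = 'c'
  Position 1 ('c'): no match needed
  Position 2 ('e'): no match needed
  Position 3 ('b'): no match needed
  Position 4 ('c'): no match needed
  Position 5 ('c'): no match needed
  Position 6 ('a'): matches sub[1] = 'a'
  Position 7 ('b'): no match needed
  Position 8 ('b'): no match needed
Only matched 2/4 characters => not a subsequence

0


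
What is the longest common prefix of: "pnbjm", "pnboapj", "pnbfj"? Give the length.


Words: pnbjm, pnboapj, pnbfj
  Position 0: all 'p' => match
  Position 1: all 'n' => match
  Position 2: all 'b' => match
  Position 3: ('j', 'o', 'f') => mismatch, stop
LCP = "pnb" (length 3)

3


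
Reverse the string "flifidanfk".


Input: flifidanfk
Reading characters right to left:
  Position 9: 'k'
  Position 8: 'f'
  Position 7: 'n'
  Position 6: 'a'
  Position 5: 'd'
  Position 4: 'i'
  Position 3: 'f'
  Position 2: 'i'
  Position 1: 'l'
  Position 0: 'f'
Reversed: kfnadifilf

kfnadifilf


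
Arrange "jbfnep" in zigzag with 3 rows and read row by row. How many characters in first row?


Zigzag "jbfnep" into 3 rows:
Placing characters:
  'j' => row 0
  'b' => row 1
  'f' => row 2
  'n' => row 1
  'e' => row 0
  'p' => row 1
Rows:
  Row 0: "je"
  Row 1: "bnp"
  Row 2: "f"
First row length: 2

2


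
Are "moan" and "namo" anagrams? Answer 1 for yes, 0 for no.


Strings: "moan", "namo"
Sorted first:  amno
Sorted second: amno
Sorted forms match => anagrams

1


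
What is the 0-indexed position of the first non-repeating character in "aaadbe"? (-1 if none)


Input: aaadbe
Character frequencies:
  'a': 3
  'b': 1
  'd': 1
  'e': 1
Scanning left to right for freq == 1:
  Position 0 ('a'): freq=3, skip
  Position 1 ('a'): freq=3, skip
  Position 2 ('a'): freq=3, skip
  Position 3 ('d'): unique! => answer = 3

3


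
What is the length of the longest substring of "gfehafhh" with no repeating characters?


Input: "gfehafhh"
Sliding window (track last position of each char):
  Position 0 ('g'): window [0,0] length 1 -- new best
  Position 1 ('f'): window [0,1] length 2 -- new best
  Position 2 ('e'): window [0,2] length 3 -- new best
  Position 3 ('h'): window [0,3] length 4 -- new best
  Position 4 ('a'): window [0,4] length 5 -- new best
  Position 5 ('f'): repeat (last at 1), move window start to 2
  Position 5 ('f'): window [2,5] length 4
  Position 6 ('h'): repeat (last at 3), move window start to 4
  Position 6 ('h'): window [4,6] length 3
  Position 7 ('h'): repeat (last at 6), move window start to 7
  Position 7 ('h'): window [7,7] length 1
Longest substring with no repeats: "gfeha" with length 5

5


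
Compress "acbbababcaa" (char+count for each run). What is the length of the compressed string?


Input: acbbababcaa
Runs:
  'a' x 1 => "a1"
  'c' x 1 => "c1"
  'b' x 2 => "b2"
  'a' x 1 => "a1"
  'b' x 1 => "b1"
  'a' x 1 => "a1"
  'b' x 1 => "b1"
  'c' x 1 => "c1"
  'a' x 2 => "a2"
Compressed: "a1c1b2a1b1a1b1c1a2"
Compressed length: 18

18


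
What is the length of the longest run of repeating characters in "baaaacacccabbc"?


Input: "baaaacacccabbc"
Scanning for longest run:
  Position 1 ('a'): new char, reset run to 1
  Position 2 ('a'): continues run of 'a', length=2
  Position 3 ('a'): continues run of 'a', length=3
  Position 4 ('a'): continues run of 'a', length=4
  Position 5 ('c'): new char, reset run to 1
  Position 6 ('a'): new char, reset run to 1
  Position 7 ('c'): new char, reset run to 1
  Position 8 ('c'): continues run of 'c', length=2
  Position 9 ('c'): continues run of 'c', length=3
  Position 10 ('a'): new char, reset run to 1
  Position 11 ('b'): new char, reset run to 1
  Position 12 ('b'): continues run of 'b', length=2
  Position 13 ('c'): new char, reset run to 1
Longest run: 'a' with length 4

4


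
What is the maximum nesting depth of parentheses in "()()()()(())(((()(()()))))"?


Input: "()()()()(())(((()(()()))))"
Tracking depth:
  Position 0 '(': depth becomes 1
  Position 1 ')': depth becomes 0
  Position 2 '(': depth becomes 1
  Position 3 ')': depth becomes 0
  Position 4 '(': depth becomes 1
  Position 5 ')': depth becomes 0
  Position 6 '(': depth becomes 1
  Position 7 ')': depth becomes 0
  Position 8 '(': depth becomes 1
  Position 9 '(': depth becomes 2
  Position 10 ')': depth becomes 1
  Position 11 ')': depth becomes 0
  Position 12 '(': depth becomes 1
  Position 13 '(': depth becomes 2
  Position 14 '(': depth becomes 3
  Position 15 '(': depth becomes 4
  Position 16 ')': depth becomes 3
  Position 17 '(': depth becomes 4
  Position 18 '(': depth becomes 5
  Position 19 ')': depth becomes 4
  Position 20 '(': depth becomes 5
  Position 21 ')': depth becomes 4
  Position 22 ')': depth becomes 3
  Position 23 ')': depth becomes 2
  Position 24 ')': depth becomes 1
  Position 25 ')': depth becomes 0
Maximum depth reached: 5

5


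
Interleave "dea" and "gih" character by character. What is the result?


Interleaving "dea" and "gih":
  Position 0: 'd' from first, 'g' from second => "dg"
  Position 1: 'e' from first, 'i' from second => "ei"
  Position 2: 'a' from first, 'h' from second => "ah"
Result: dgeiah

dgeiah


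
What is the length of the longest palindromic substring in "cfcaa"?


Input: "cfcaa"
Checking substrings for palindromes:
  [0:3] "cfc" (len 3) => palindrome
  [3:5] "aa" (len 2) => palindrome
Longest palindromic substring: "cfc" with length 3

3


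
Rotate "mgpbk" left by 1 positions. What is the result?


Input: "mgpbk", rotate left by 1
First 1 characters: "m"
Remaining characters: "gpbk"
Concatenate remaining + first: "gpbk" + "m" = "gpbkm"

gpbkm


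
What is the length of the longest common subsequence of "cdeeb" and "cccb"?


LCS of "cdeeb" and "cccb"
DP table:
           c    c    c    b
      0    0    0    0    0
  c   0    1    1    1    1
  d   0    1    1    1    1
  e   0    1    1    1    1
  e   0    1    1    1    1
  b   0    1    1    1    2
LCS length = dp[5][4] = 2

2


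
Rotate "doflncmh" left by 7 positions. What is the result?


Input: "doflncmh", rotate left by 7
First 7 characters: "doflncm"
Remaining characters: "h"
Concatenate remaining + first: "h" + "doflncm" = "hdoflncm"

hdoflncm


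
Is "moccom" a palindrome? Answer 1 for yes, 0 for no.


Input: moccom
Reversed: moccom
  Compare pos 0 ('m') with pos 5 ('m'): match
  Compare pos 1 ('o') with pos 4 ('o'): match
  Compare pos 2 ('c') with pos 3 ('c'): match
Result: palindrome

1


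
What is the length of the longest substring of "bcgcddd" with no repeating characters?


Input: "bcgcddd"
Sliding window (track last position of each char):
  Position 0 ('b'): window [0,0] length 1 -- new best
  Position 1 ('c'): window [0,1] length 2 -- new best
  Position 2 ('g'): window [0,2] length 3 -- new best
  Position 3 ('c'): repeat (last at 1), move window start to 2
  Position 3 ('c'): window [2,3] length 2
  Position 4 ('d'): window [2,4] length 3
  Position 5 ('d'): repeat (last at 4), move window start to 5
  Position 5 ('d'): window [5,5] length 1
  Position 6 ('d'): repeat (last at 5), move window start to 6
  Position 6 ('d'): window [6,6] length 1
Longest substring with no repeats: "bcg" with length 3

3


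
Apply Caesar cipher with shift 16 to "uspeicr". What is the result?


Caesar cipher: shift "uspeicr" by 16
  'u' (pos 20) + 16 = pos 10 = 'k'
  's' (pos 18) + 16 = pos 8 = 'i'
  'p' (pos 15) + 16 = pos 5 = 'f'
  'e' (pos 4) + 16 = pos 20 = 'u'
  'i' (pos 8) + 16 = pos 24 = 'y'
  'c' (pos 2) + 16 = pos 18 = 's'
  'r' (pos 17) + 16 = pos 7 = 'h'
Result: kifuysh

kifuysh


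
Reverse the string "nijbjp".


Input: nijbjp
Reading characters right to left:
  Position 5: 'p'
  Position 4: 'j'
  Position 3: 'b'
  Position 2: 'j'
  Position 1: 'i'
  Position 0: 'n'
Reversed: pjbjin

pjbjin


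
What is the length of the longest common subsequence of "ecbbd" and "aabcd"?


LCS of "ecbbd" and "aabcd"
DP table:
           a    a    b    c    d
      0    0    0    0    0    0
  e   0    0    0    0    0    0
  c   0    0    0    0    1    1
  b   0    0    0    1    1    1
  b   0    0    0    1    1    1
  d   0    0    0    1    1    2
LCS length = dp[5][5] = 2

2


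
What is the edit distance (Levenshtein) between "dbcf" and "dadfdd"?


Computing edit distance: "dbcf" -> "dadfdd"
DP table:
           d    a    d    f    d    d
      0    1    2    3    4    5    6
  d   1    0    1    2    3    4    5
  b   2    1    1    2    3    4    5
  c   3    2    2    2    3    4    5
  f   4    3    3    3    2    3    4
Edit distance = dp[4][6] = 4

4


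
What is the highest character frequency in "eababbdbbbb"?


Input: eababbdbbbb
Character counts:
  'a': 2
  'b': 7
  'd': 1
  'e': 1
Maximum frequency: 7

7


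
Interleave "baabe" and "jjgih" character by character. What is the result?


Interleaving "baabe" and "jjgih":
  Position 0: 'b' from first, 'j' from second => "bj"
  Position 1: 'a' from first, 'j' from second => "aj"
  Position 2: 'a' from first, 'g' from second => "ag"
  Position 3: 'b' from first, 'i' from second => "bi"
  Position 4: 'e' from first, 'h' from second => "eh"
Result: bjajagbieh

bjajagbieh


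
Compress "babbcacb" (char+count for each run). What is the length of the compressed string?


Input: babbcacb
Runs:
  'b' x 1 => "b1"
  'a' x 1 => "a1"
  'b' x 2 => "b2"
  'c' x 1 => "c1"
  'a' x 1 => "a1"
  'c' x 1 => "c1"
  'b' x 1 => "b1"
Compressed: "b1a1b2c1a1c1b1"
Compressed length: 14

14


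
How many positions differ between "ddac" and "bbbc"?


Comparing "ddac" and "bbbc" position by position:
  Position 0: 'd' vs 'b' => DIFFER
  Position 1: 'd' vs 'b' => DIFFER
  Position 2: 'a' vs 'b' => DIFFER
  Position 3: 'c' vs 'c' => same
Positions that differ: 3

3


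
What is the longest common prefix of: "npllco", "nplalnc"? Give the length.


Words: npllco, nplalnc
  Position 0: all 'n' => match
  Position 1: all 'p' => match
  Position 2: all 'l' => match
  Position 3: ('l', 'a') => mismatch, stop
LCP = "npl" (length 3)

3


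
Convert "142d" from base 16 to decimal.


Input: "142d" in base 16
Positional expansion:
  Digit '1' (value 1) x 16^3 = 4096
  Digit '4' (value 4) x 16^2 = 1024
  Digit '2' (value 2) x 16^1 = 32
  Digit 'd' (value 13) x 16^0 = 13
Sum = 5165

5165


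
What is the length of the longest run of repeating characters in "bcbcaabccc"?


Input: "bcbcaabccc"
Scanning for longest run:
  Position 1 ('c'): new char, reset run to 1
  Position 2 ('b'): new char, reset run to 1
  Position 3 ('c'): new char, reset run to 1
  Position 4 ('a'): new char, reset run to 1
  Position 5 ('a'): continues run of 'a', length=2
  Position 6 ('b'): new char, reset run to 1
  Position 7 ('c'): new char, reset run to 1
  Position 8 ('c'): continues run of 'c', length=2
  Position 9 ('c'): continues run of 'c', length=3
Longest run: 'c' with length 3

3


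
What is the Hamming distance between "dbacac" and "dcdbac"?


Comparing "dbacac" and "dcdbac" position by position:
  Position 0: 'd' vs 'd' => same
  Position 1: 'b' vs 'c' => differ
  Position 2: 'a' vs 'd' => differ
  Position 3: 'c' vs 'b' => differ
  Position 4: 'a' vs 'a' => same
  Position 5: 'c' vs 'c' => same
Total differences (Hamming distance): 3

3


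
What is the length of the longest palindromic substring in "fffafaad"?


Input: "fffafaad"
Checking substrings for palindromes:
  [0:3] "fff" (len 3) => palindrome
  [2:5] "faf" (len 3) => palindrome
  [3:6] "afa" (len 3) => palindrome
  [0:2] "ff" (len 2) => palindrome
  [1:3] "ff" (len 2) => palindrome
  [5:7] "aa" (len 2) => palindrome
Longest palindromic substring: "fff" with length 3

3


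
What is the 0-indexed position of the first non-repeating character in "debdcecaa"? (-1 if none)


Input: debdcecaa
Character frequencies:
  'a': 2
  'b': 1
  'c': 2
  'd': 2
  'e': 2
Scanning left to right for freq == 1:
  Position 0 ('d'): freq=2, skip
  Position 1 ('e'): freq=2, skip
  Position 2 ('b'): unique! => answer = 2

2


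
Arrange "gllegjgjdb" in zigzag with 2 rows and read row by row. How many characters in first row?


Zigzag "gllegjgjdb" into 2 rows:
Placing characters:
  'g' => row 0
  'l' => row 1
  'l' => row 0
  'e' => row 1
  'g' => row 0
  'j' => row 1
  'g' => row 0
  'j' => row 1
  'd' => row 0
  'b' => row 1
Rows:
  Row 0: "glggd"
  Row 1: "lejjb"
First row length: 5

5


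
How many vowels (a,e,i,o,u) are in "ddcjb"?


Input: ddcjb
Checking each character:
  'd' at position 0: consonant
  'd' at position 1: consonant
  'c' at position 2: consonant
  'j' at position 3: consonant
  'b' at position 4: consonant
Total vowels: 0

0


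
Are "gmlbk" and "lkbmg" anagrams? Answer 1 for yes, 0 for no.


Strings: "gmlbk", "lkbmg"
Sorted first:  bgklm
Sorted second: bgklm
Sorted forms match => anagrams

1


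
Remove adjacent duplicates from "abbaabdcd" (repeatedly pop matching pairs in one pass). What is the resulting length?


Input: abbaabdcd
Stack-based adjacent duplicate removal:
  Read 'a': push. Stack: a
  Read 'b': push. Stack: ab
  Read 'b': matches stack top 'b' => pop. Stack: a
  Read 'a': matches stack top 'a' => pop. Stack: (empty)
  Read 'a': push. Stack: a
  Read 'b': push. Stack: ab
  Read 'd': push. Stack: abd
  Read 'c': push. Stack: abdc
  Read 'd': push. Stack: abdcd
Final stack: "abdcd" (length 5)

5


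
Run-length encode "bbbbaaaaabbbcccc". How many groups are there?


Input: bbbbaaaaabbbcccc
Scanning for consecutive runs:
  Group 1: 'b' x 4 (positions 0-3)
  Group 2: 'a' x 5 (positions 4-8)
  Group 3: 'b' x 3 (positions 9-11)
  Group 4: 'c' x 4 (positions 12-15)
Total groups: 4

4


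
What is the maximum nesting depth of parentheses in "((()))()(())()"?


Input: "((()))()(())()"
Tracking depth:
  Position 0 '(': depth becomes 1
  Position 1 '(': depth becomes 2
  Position 2 '(': depth becomes 3
  Position 3 ')': depth becomes 2
  Position 4 ')': depth becomes 1
  Position 5 ')': depth becomes 0
  Position 6 '(': depth becomes 1
  Position 7 ')': depth becomes 0
  Position 8 '(': depth becomes 1
  Position 9 '(': depth becomes 2
  Position 10 ')': depth becomes 1
  Position 11 ')': depth becomes 0
  Position 12 '(': depth becomes 1
  Position 13 ')': depth becomes 0
Maximum depth reached: 3

3


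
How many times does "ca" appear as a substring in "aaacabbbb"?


Searching for "ca" in "aaacabbbb"
Scanning each position:
  Position 0: "aa" => no
  Position 1: "aa" => no
  Position 2: "ac" => no
  Position 3: "ca" => MATCH
  Position 4: "ab" => no
  Position 5: "bb" => no
  Position 6: "bb" => no
  Position 7: "bb" => no
Total occurrences: 1

1


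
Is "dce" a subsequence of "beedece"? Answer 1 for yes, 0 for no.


Check if "dce" is a subsequence of "beedece"
Greedy scan:
  Position 0 ('b'): no match needed
  Position 1 ('e'): no match needed
  Position 2 ('e'): no match needed
  Position 3 ('d'): matches sub[0] = 'd'
  Position 4 ('e'): no match needed
  Position 5 ('c'): matches sub[1] = 'c'
  Position 6 ('e'): matches sub[2] = 'e'
All 3 characters matched => is a subsequence

1


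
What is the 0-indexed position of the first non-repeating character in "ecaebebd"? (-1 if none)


Input: ecaebebd
Character frequencies:
  'a': 1
  'b': 2
  'c': 1
  'd': 1
  'e': 3
Scanning left to right for freq == 1:
  Position 0 ('e'): freq=3, skip
  Position 1 ('c'): unique! => answer = 1

1


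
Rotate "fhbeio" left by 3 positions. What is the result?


Input: "fhbeio", rotate left by 3
First 3 characters: "fhb"
Remaining characters: "eio"
Concatenate remaining + first: "eio" + "fhb" = "eiofhb"

eiofhb


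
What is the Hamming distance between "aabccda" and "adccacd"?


Comparing "aabccda" and "adccacd" position by position:
  Position 0: 'a' vs 'a' => same
  Position 1: 'a' vs 'd' => differ
  Position 2: 'b' vs 'c' => differ
  Position 3: 'c' vs 'c' => same
  Position 4: 'c' vs 'a' => differ
  Position 5: 'd' vs 'c' => differ
  Position 6: 'a' vs 'd' => differ
Total differences (Hamming distance): 5

5


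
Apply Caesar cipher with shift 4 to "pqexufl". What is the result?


Caesar cipher: shift "pqexufl" by 4
  'p' (pos 15) + 4 = pos 19 = 't'
  'q' (pos 16) + 4 = pos 20 = 'u'
  'e' (pos 4) + 4 = pos 8 = 'i'
  'x' (pos 23) + 4 = pos 1 = 'b'
  'u' (pos 20) + 4 = pos 24 = 'y'
  'f' (pos 5) + 4 = pos 9 = 'j'
  'l' (pos 11) + 4 = pos 15 = 'p'
Result: tuibyjp

tuibyjp


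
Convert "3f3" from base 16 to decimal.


Input: "3f3" in base 16
Positional expansion:
  Digit '3' (value 3) x 16^2 = 768
  Digit 'f' (value 15) x 16^1 = 240
  Digit '3' (value 3) x 16^0 = 3
Sum = 1011

1011


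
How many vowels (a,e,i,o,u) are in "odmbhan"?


Input: odmbhan
Checking each character:
  'o' at position 0: vowel (running total: 1)
  'd' at position 1: consonant
  'm' at position 2: consonant
  'b' at position 3: consonant
  'h' at position 4: consonant
  'a' at position 5: vowel (running total: 2)
  'n' at position 6: consonant
Total vowels: 2

2


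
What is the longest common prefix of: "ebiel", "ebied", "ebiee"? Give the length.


Words: ebiel, ebied, ebiee
  Position 0: all 'e' => match
  Position 1: all 'b' => match
  Position 2: all 'i' => match
  Position 3: all 'e' => match
  Position 4: ('l', 'd', 'e') => mismatch, stop
LCP = "ebie" (length 4)

4


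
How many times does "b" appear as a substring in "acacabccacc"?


Searching for "b" in "acacabccacc"
Scanning each position:
  Position 0: "a" => no
  Position 1: "c" => no
  Position 2: "a" => no
  Position 3: "c" => no
  Position 4: "a" => no
  Position 5: "b" => MATCH
  Position 6: "c" => no
  Position 7: "c" => no
  Position 8: "a" => no
  Position 9: "c" => no
  Position 10: "c" => no
Total occurrences: 1

1


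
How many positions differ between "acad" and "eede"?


Comparing "acad" and "eede" position by position:
  Position 0: 'a' vs 'e' => DIFFER
  Position 1: 'c' vs 'e' => DIFFER
  Position 2: 'a' vs 'd' => DIFFER
  Position 3: 'd' vs 'e' => DIFFER
Positions that differ: 4

4


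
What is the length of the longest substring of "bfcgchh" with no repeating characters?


Input: "bfcgchh"
Sliding window (track last position of each char):
  Position 0 ('b'): window [0,0] length 1 -- new best
  Position 1 ('f'): window [0,1] length 2 -- new best
  Position 2 ('c'): window [0,2] length 3 -- new best
  Position 3 ('g'): window [0,3] length 4 -- new best
  Position 4 ('c'): repeat (last at 2), move window start to 3
  Position 4 ('c'): window [3,4] length 2
  Position 5 ('h'): window [3,5] length 3
  Position 6 ('h'): repeat (last at 5), move window start to 6
  Position 6 ('h'): window [6,6] length 1
Longest substring with no repeats: "bfcg" with length 4

4


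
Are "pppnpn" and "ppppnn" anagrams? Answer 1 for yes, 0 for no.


Strings: "pppnpn", "ppppnn"
Sorted first:  nnpppp
Sorted second: nnpppp
Sorted forms match => anagrams

1


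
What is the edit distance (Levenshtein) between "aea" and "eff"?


Computing edit distance: "aea" -> "eff"
DP table:
           e    f    f
      0    1    2    3
  a   1    1    2    3
  e   2    1    2    3
  a   3    2    2    3
Edit distance = dp[3][3] = 3

3


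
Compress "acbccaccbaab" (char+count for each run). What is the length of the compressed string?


Input: acbccaccbaab
Runs:
  'a' x 1 => "a1"
  'c' x 1 => "c1"
  'b' x 1 => "b1"
  'c' x 2 => "c2"
  'a' x 1 => "a1"
  'c' x 2 => "c2"
  'b' x 1 => "b1"
  'a' x 2 => "a2"
  'b' x 1 => "b1"
Compressed: "a1c1b1c2a1c2b1a2b1"
Compressed length: 18

18


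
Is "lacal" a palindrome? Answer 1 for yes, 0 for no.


Input: lacal
Reversed: lacal
  Compare pos 0 ('l') with pos 4 ('l'): match
  Compare pos 1 ('a') with pos 3 ('a'): match
Result: palindrome

1


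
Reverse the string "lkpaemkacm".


Input: lkpaemkacm
Reading characters right to left:
  Position 9: 'm'
  Position 8: 'c'
  Position 7: 'a'
  Position 6: 'k'
  Position 5: 'm'
  Position 4: 'e'
  Position 3: 'a'
  Position 2: 'p'
  Position 1: 'k'
  Position 0: 'l'
Reversed: mcakmeapkl

mcakmeapkl


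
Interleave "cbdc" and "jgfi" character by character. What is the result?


Interleaving "cbdc" and "jgfi":
  Position 0: 'c' from first, 'j' from second => "cj"
  Position 1: 'b' from first, 'g' from second => "bg"
  Position 2: 'd' from first, 'f' from second => "df"
  Position 3: 'c' from first, 'i' from second => "ci"
Result: cjbgdfci

cjbgdfci


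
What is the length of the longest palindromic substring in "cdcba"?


Input: "cdcba"
Checking substrings for palindromes:
  [0:3] "cdc" (len 3) => palindrome
Longest palindromic substring: "cdc" with length 3

3


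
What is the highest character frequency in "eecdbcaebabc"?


Input: eecdbcaebabc
Character counts:
  'a': 2
  'b': 3
  'c': 3
  'd': 1
  'e': 3
Maximum frequency: 3

3


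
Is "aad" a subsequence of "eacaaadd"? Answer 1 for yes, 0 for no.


Check if "aad" is a subsequence of "eacaaadd"
Greedy scan:
  Position 0 ('e'): no match needed
  Position 1 ('a'): matches sub[0] = 'a'
  Position 2 ('c'): no match needed
  Position 3 ('a'): matches sub[1] = 'a'
  Position 4 ('a'): no match needed
  Position 5 ('a'): no match needed
  Position 6 ('d'): matches sub[2] = 'd'
  Position 7 ('d'): no match needed
All 3 characters matched => is a subsequence

1


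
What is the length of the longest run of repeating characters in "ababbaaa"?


Input: "ababbaaa"
Scanning for longest run:
  Position 1 ('b'): new char, reset run to 1
  Position 2 ('a'): new char, reset run to 1
  Position 3 ('b'): new char, reset run to 1
  Position 4 ('b'): continues run of 'b', length=2
  Position 5 ('a'): new char, reset run to 1
  Position 6 ('a'): continues run of 'a', length=2
  Position 7 ('a'): continues run of 'a', length=3
Longest run: 'a' with length 3

3


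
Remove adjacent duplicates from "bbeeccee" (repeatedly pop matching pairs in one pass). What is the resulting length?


Input: bbeeccee
Stack-based adjacent duplicate removal:
  Read 'b': push. Stack: b
  Read 'b': matches stack top 'b' => pop. Stack: (empty)
  Read 'e': push. Stack: e
  Read 'e': matches stack top 'e' => pop. Stack: (empty)
  Read 'c': push. Stack: c
  Read 'c': matches stack top 'c' => pop. Stack: (empty)
  Read 'e': push. Stack: e
  Read 'e': matches stack top 'e' => pop. Stack: (empty)
Final stack: "" (length 0)

0


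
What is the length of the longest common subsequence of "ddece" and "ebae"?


LCS of "ddece" and "ebae"
DP table:
           e    b    a    e
      0    0    0    0    0
  d   0    0    0    0    0
  d   0    0    0    0    0
  e   0    1    1    1    1
  c   0    1    1    1    1
  e   0    1    1    1    2
LCS length = dp[5][4] = 2

2


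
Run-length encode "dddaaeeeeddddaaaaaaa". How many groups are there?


Input: dddaaeeeeddddaaaaaaa
Scanning for consecutive runs:
  Group 1: 'd' x 3 (positions 0-2)
  Group 2: 'a' x 2 (positions 3-4)
  Group 3: 'e' x 4 (positions 5-8)
  Group 4: 'd' x 4 (positions 9-12)
  Group 5: 'a' x 7 (positions 13-19)
Total groups: 5

5


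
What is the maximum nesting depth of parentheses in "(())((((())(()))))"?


Input: "(())((((())(()))))"
Tracking depth:
  Position 0 '(': depth becomes 1
  Position 1 '(': depth becomes 2
  Position 2 ')': depth becomes 1
  Position 3 ')': depth becomes 0
  Position 4 '(': depth becomes 1
  Position 5 '(': depth becomes 2
  Position 6 '(': depth becomes 3
  Position 7 '(': depth becomes 4
  Position 8 '(': depth becomes 5
  Position 9 ')': depth becomes 4
  Position 10 ')': depth becomes 3
  Position 11 '(': depth becomes 4
  Position 12 '(': depth becomes 5
  Position 13 ')': depth becomes 4
  Position 14 ')': depth becomes 3
  Position 15 ')': depth becomes 2
  Position 16 ')': depth becomes 1
  Position 17 ')': depth becomes 0
Maximum depth reached: 5

5


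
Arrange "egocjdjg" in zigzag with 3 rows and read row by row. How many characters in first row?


Zigzag "egocjdjg" into 3 rows:
Placing characters:
  'e' => row 0
  'g' => row 1
  'o' => row 2
  'c' => row 1
  'j' => row 0
  'd' => row 1
  'j' => row 2
  'g' => row 1
Rows:
  Row 0: "ej"
  Row 1: "gcdg"
  Row 2: "oj"
First row length: 2

2


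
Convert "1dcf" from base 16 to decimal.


Input: "1dcf" in base 16
Positional expansion:
  Digit '1' (value 1) x 16^3 = 4096
  Digit 'd' (value 13) x 16^2 = 3328
  Digit 'c' (value 12) x 16^1 = 192
  Digit 'f' (value 15) x 16^0 = 15
Sum = 7631

7631


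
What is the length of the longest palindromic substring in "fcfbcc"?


Input: "fcfbcc"
Checking substrings for palindromes:
  [0:3] "fcf" (len 3) => palindrome
  [4:6] "cc" (len 2) => palindrome
Longest palindromic substring: "fcf" with length 3

3


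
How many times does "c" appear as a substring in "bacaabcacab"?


Searching for "c" in "bacaabcacab"
Scanning each position:
  Position 0: "b" => no
  Position 1: "a" => no
  Position 2: "c" => MATCH
  Position 3: "a" => no
  Position 4: "a" => no
  Position 5: "b" => no
  Position 6: "c" => MATCH
  Position 7: "a" => no
  Position 8: "c" => MATCH
  Position 9: "a" => no
  Position 10: "b" => no
Total occurrences: 3

3


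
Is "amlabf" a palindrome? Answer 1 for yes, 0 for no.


Input: amlabf
Reversed: fbalma
  Compare pos 0 ('a') with pos 5 ('f'): MISMATCH
  Compare pos 1 ('m') with pos 4 ('b'): MISMATCH
  Compare pos 2 ('l') with pos 3 ('a'): MISMATCH
Result: not a palindrome

0


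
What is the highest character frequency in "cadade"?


Input: cadade
Character counts:
  'a': 2
  'c': 1
  'd': 2
  'e': 1
Maximum frequency: 2

2


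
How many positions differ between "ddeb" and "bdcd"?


Comparing "ddeb" and "bdcd" position by position:
  Position 0: 'd' vs 'b' => DIFFER
  Position 1: 'd' vs 'd' => same
  Position 2: 'e' vs 'c' => DIFFER
  Position 3: 'b' vs 'd' => DIFFER
Positions that differ: 3

3


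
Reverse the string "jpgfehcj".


Input: jpgfehcj
Reading characters right to left:
  Position 7: 'j'
  Position 6: 'c'
  Position 5: 'h'
  Position 4: 'e'
  Position 3: 'f'
  Position 2: 'g'
  Position 1: 'p'
  Position 0: 'j'
Reversed: jchefgpj

jchefgpj


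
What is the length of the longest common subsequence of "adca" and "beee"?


LCS of "adca" and "beee"
DP table:
           b    e    e    e
      0    0    0    0    0
  a   0    0    0    0    0
  d   0    0    0    0    0
  c   0    0    0    0    0
  a   0    0    0    0    0
LCS length = dp[4][4] = 0

0


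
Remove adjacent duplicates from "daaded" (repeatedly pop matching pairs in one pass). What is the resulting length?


Input: daaded
Stack-based adjacent duplicate removal:
  Read 'd': push. Stack: d
  Read 'a': push. Stack: da
  Read 'a': matches stack top 'a' => pop. Stack: d
  Read 'd': matches stack top 'd' => pop. Stack: (empty)
  Read 'e': push. Stack: e
  Read 'd': push. Stack: ed
Final stack: "ed" (length 2)

2


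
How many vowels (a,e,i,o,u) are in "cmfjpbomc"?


Input: cmfjpbomc
Checking each character:
  'c' at position 0: consonant
  'm' at position 1: consonant
  'f' at position 2: consonant
  'j' at position 3: consonant
  'p' at position 4: consonant
  'b' at position 5: consonant
  'o' at position 6: vowel (running total: 1)
  'm' at position 7: consonant
  'c' at position 8: consonant
Total vowels: 1

1


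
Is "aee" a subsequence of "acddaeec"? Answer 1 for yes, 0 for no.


Check if "aee" is a subsequence of "acddaeec"
Greedy scan:
  Position 0 ('a'): matches sub[0] = 'a'
  Position 1 ('c'): no match needed
  Position 2 ('d'): no match needed
  Position 3 ('d'): no match needed
  Position 4 ('a'): no match needed
  Position 5 ('e'): matches sub[1] = 'e'
  Position 6 ('e'): matches sub[2] = 'e'
  Position 7 ('c'): no match needed
All 3 characters matched => is a subsequence

1


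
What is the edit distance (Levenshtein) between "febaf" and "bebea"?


Computing edit distance: "febaf" -> "bebea"
DP table:
           b    e    b    e    a
      0    1    2    3    4    5
  f   1    1    2    3    4    5
  e   2    2    1    2    3    4
  b   3    2    2    1    2    3
  a   4    3    3    2    2    2
  f   5    4    4    3    3    3
Edit distance = dp[5][5] = 3

3


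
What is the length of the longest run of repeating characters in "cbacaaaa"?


Input: "cbacaaaa"
Scanning for longest run:
  Position 1 ('b'): new char, reset run to 1
  Position 2 ('a'): new char, reset run to 1
  Position 3 ('c'): new char, reset run to 1
  Position 4 ('a'): new char, reset run to 1
  Position 5 ('a'): continues run of 'a', length=2
  Position 6 ('a'): continues run of 'a', length=3
  Position 7 ('a'): continues run of 'a', length=4
Longest run: 'a' with length 4

4


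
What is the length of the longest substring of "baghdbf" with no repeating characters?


Input: "baghdbf"
Sliding window (track last position of each char):
  Position 0 ('b'): window [0,0] length 1 -- new best
  Position 1 ('a'): window [0,1] length 2 -- new best
  Position 2 ('g'): window [0,2] length 3 -- new best
  Position 3 ('h'): window [0,3] length 4 -- new best
  Position 4 ('d'): window [0,4] length 5 -- new best
  Position 5 ('b'): repeat (last at 0), move window start to 1
  Position 5 ('b'): window [1,5] length 5
  Position 6 ('f'): window [1,6] length 6 -- new best
Longest substring with no repeats: "aghdbf" with length 6

6
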